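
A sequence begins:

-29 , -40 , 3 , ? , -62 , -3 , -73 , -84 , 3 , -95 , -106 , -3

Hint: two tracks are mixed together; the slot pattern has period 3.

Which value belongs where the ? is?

-51

The slot pattern repeats as AAB (period 3), so there are 2 interleaved tracks.
Subsequence A: -29, -40, ?, -62, -73, -84, -95, -106 (arithmetic with common difference −11).
Subsequence B: 3, -3, 3, -3 (alternating ±3).
Subsequence A's pattern makes the blank -51.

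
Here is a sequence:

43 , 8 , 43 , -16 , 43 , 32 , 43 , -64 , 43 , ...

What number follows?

128

The terms cycle through 2 interleaved subsequences.
Track A = 43, 43, 43, 43, 43: the constant sequence 43.
Track B = 8, -16, 32, -64: geometric with ratio -2.
Position 10 falls in track B as its term 5, giving 128.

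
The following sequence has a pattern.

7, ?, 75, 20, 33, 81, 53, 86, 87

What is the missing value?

Positions follow the repeating pattern AAB; grouping by letter gives 2 tracks.
Track A is 7, ?, 20, 33, 53, 86, which is each term equals the sum of the previous two.
Track B is 75, 81, 87, which is arithmetic with common difference +6.
The gap is track A's term 2; the rule gives 13.

13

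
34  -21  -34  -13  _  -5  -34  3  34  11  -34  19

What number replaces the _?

The terms cycle through 2 interleaved subsequences.
Track A: 34, -34, ?, -34, 34, -34 (alternating ±34).
Track B: -21, -13, -5, 3, 11, 19 (adding 8 each time).
Filling track A at index 3 by its rule yields 34.

34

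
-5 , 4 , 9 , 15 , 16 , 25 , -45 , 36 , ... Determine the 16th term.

The slot pattern repeats as ABB (period 3), so there are 2 interleaved tracks.
Subsequence A: -5, 15, -45 (a geometric progression (common ratio -3)).
Subsequence B: 4, 9, 16, 25, 36 (perfect squares starting at 2²).
The 16th slot belongs to subsequence A; its 6th term is 1215.

1215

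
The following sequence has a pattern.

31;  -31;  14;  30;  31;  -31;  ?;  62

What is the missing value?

Positions follow the repeating pattern AABB; grouping by letter gives 2 tracks.
Stream A = 31, -31, 31, -31: oscillating between 31 and -31.
Stream B = 14, 30, ?, 62: arithmetic, step +16.
Stream B's pattern makes the blank 46.

46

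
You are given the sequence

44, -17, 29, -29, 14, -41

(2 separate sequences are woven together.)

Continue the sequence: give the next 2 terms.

Split by position mod 2 into 2 tracks.
Track A = 44, 29, 14: arithmetic, step −15.
Track B = -17, -29, -41: linear: a_n = -5 − 12·n.
Term 7 comes from track A (its 4th entry): -1.
Term 8 comes from track B (its 4th entry): -53.

-1, -53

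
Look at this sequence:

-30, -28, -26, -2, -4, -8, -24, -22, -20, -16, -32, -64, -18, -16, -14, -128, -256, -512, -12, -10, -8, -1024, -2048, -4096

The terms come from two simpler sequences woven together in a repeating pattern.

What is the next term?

Reading positions in blocks of 6 reveals the pattern AAABBB — 2 tracks woven together.
Subsequence A: -30, -28, -26, -24, -22, -20, -18, -16, -14, -12, -10, -8 — adding 2 each time.
Subsequence B: -2, -4, -8, -16, -32, -64, -128, -256, -512, -1024, -2048, -4096 — a geometric progression (common ratio 2).
Position 25 falls in subsequence A as its term 13, giving -6.

-6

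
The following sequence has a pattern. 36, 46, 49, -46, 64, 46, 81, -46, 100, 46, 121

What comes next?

-46

Positions 1, 3, 5, … form one subsequence and positions 2, 4, 6, … form another.
Stream A = 36, 49, 64, 81, 100, 121: the squares 6², 7², 8², ….
Stream B = 46, -46, 46, -46, 46: oscillating between 46 and -46.
Term 12 comes from stream B (its 6th entry): -46.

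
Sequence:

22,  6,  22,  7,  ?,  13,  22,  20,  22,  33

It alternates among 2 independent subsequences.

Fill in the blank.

22

Odd-indexed and even-indexed terms follow separate rules.
Stream A = 22, 22, ?, 22, 22: always 22.
Stream B = 6, 7, 13, 20, 33: a Fibonacci-like recurrence a_n = a_{n-1} + a_{n-2}.
The gap is stream A's term 3; the rule gives 22.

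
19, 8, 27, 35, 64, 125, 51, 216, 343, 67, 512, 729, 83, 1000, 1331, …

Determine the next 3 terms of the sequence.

99, 1728, 2197

The slot pattern repeats as ABB (period 3), so there are 2 interleaved tracks.
Subsequence A = 19, 35, 51, 67, 83: arithmetic, step +16.
Subsequence B = 8, 27, 64, 125, 216, 343, 512, 729, 1000, 1331: perfect cubes starting at 2³.
Position 16 → subsequence A, term 6 = 99.
Position 17 falls in subsequence B as its term 11, giving 1728.
Term 18 comes from subsequence B (its 12th entry): 2197.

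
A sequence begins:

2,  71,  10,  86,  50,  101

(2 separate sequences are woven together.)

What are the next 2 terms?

250, 116

Taking every 2nd term gives 2 separate tracks.
Stream A = 2, 10, 50: geometric with ratio 5.
Stream B = 71, 86, 101: arithmetic, step +15.
Position 7 → stream A, term 4 = 250.
Term 8 comes from stream B (its 4th entry): 116.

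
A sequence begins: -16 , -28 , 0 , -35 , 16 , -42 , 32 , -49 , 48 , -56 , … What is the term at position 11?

64

Positions 1, 3, 5, … form one subsequence and positions 2, 4, 6, … form another.
Track A: -16, 0, 16, 32, 48 — arithmetic, step +16.
Track B: -28, -35, -42, -49, -56 — arithmetic, step −7.
Position 11 falls in track A as its term 6, giving 64.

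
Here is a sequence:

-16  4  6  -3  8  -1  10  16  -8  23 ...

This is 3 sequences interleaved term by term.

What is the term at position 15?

Taking every 3rd term gives 3 separate tracks.
Subsequence A: -16, -3, 10, 23 — arithmetic, step +13.
Subsequence B: 4, 8, 16 — powers of 2.
Subsequence C: 6, -1, -8 — arithmetic with common difference −7.
Position 15 → subsequence C, term 5 = -22.

-22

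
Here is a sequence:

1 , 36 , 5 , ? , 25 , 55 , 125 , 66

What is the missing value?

45

Positions 1, 3, 5, … form one subsequence and positions 2, 4, 6, … form another.
Track A = 1, 5, 25, 125: multiplying by 5 each time.
Track B = 36, ?, 55, 66: the triangular numbers T_8, T_9, ….
Track B's pattern makes the blank 45.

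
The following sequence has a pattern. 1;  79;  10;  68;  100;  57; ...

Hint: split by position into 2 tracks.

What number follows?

Positions 1, 3, 5, … form one subsequence and positions 2, 4, 6, … form another.
Track A: 1, 10, 100 (powers 10^0, 10^1, 10^2, …).
Track B: 79, 68, 57 (linear: a_n = 90 − 11·n).
Position 7 falls in track A as its term 4, giving 1000.

1000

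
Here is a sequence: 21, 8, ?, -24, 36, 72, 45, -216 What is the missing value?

28

The terms cycle through 2 interleaved subsequences.
Track A: 21, ?, 36, 45 — the triangular numbers T_6, T_7, ….
Track B: 8, -24, 72, -216 — multiplying by -3 each time.
The gap is track A's term 2; the rule gives 28.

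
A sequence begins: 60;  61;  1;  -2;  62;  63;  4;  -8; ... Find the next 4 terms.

Positions follow the repeating pattern AABB; grouping by letter gives 2 tracks.
Stream A = 60, 61, 62, 63: arithmetic with common difference +1.
Stream B = 1, -2, 4, -8: geometric, ×-2 each step.
Position 9 falls in stream A as its term 5, giving 64.
Term 10 comes from stream A (its 6th entry): 65.
Position 11 → stream B, term 5 = 16.
Position 12 falls in stream B as its term 6, giving -32.

64, 65, 16, -32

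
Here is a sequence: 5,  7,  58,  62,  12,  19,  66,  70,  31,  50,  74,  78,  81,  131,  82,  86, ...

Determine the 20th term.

Positions follow the repeating pattern AABB; grouping by letter gives 2 tracks.
Subsequence A = 5, 7, 12, 19, 31, 50, 81, 131: Fibonacci-style (each term is the sum of the two before it).
Subsequence B = 58, 62, 66, 70, 74, 78, 82, 86: arithmetic with common difference +4.
Term 20 comes from subsequence B (its 10th entry): 94.

94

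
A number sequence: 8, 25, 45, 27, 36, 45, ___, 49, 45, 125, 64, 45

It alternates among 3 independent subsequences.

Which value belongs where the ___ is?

Taking every 3rd term gives 3 separate tracks.
Subsequence A: 8, 27, ?, 125 (consecutive cubes n³ from n = 2).
Subsequence B: 25, 36, 49, 64 (consecutive squares n² from n = 5).
Subsequence C: 45, 45, 45, 45 (always 45).
Subsequence A's pattern makes the blank 64.

64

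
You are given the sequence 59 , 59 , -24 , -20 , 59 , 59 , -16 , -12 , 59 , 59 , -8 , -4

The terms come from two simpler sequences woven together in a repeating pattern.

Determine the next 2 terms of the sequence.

Reading positions in blocks of 4 reveals the pattern AABB — 2 tracks woven together.
Stream A = 59, 59, 59, 59, 59, 59: constant 59.
Stream B = -24, -20, -16, -12, -8, -4: adding 4 each time.
Term 13 comes from stream A (its 7th entry): 59.
Position 14 falls in stream A as its term 8, giving 59.

59, 59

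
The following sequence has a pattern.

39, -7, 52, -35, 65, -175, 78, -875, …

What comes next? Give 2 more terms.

Split by position mod 2 into 2 tracks.
Track A = 39, 52, 65, 78: arithmetic with common difference +13.
Track B = -7, -35, -175, -875: a geometric progression (common ratio 5).
Position 9 → track A, term 5 = 91.
Term 10 comes from track B (its 5th entry): -4375.

91, -4375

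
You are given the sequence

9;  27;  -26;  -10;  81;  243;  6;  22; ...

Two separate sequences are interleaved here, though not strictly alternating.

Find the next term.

The slot pattern repeats as AABB (period 4), so there are 2 interleaved tracks.
Track A = 9, 27, 81, 243: successive powers of 3.
Track B = -26, -10, 6, 22: arithmetic with common difference +16.
Position 9 falls in track A as its term 5, giving 729.

729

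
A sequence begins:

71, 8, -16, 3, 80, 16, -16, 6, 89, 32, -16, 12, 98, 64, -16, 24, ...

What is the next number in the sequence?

107

Split by position mod 4: positions 1, 5, 9, … form one track, and each other residue class forms its own.
Track A = 71, 80, 89, 98: linear: a_n = 62 + 9·n.
Track B = 8, 16, 32, 64: powers 2^3, 2^4, 2^5, ….
Track C = -16, -16, -16, -16: the constant sequence -16.
Track D = 3, 6, 12, 24: a geometric progression (common ratio 2).
The 17th slot belongs to track A; its 5th term is 107.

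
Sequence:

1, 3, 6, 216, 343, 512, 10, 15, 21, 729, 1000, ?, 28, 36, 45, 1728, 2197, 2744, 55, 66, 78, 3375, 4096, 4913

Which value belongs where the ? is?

The slot pattern repeats as AAABBB (period 6), so there are 2 interleaved tracks.
Track A: 1, 3, 6, 10, 15, 21, 28, 36, 45, 55, 66, 78 — the triangular numbers T_1, T_2, ….
Track B: 216, 343, 512, 729, 1000, ?, 1728, 2197, 2744, 3375, 4096, 4913 — the cubes 6³, 7³, 8³, ….
Filling track B at index 6 by its rule yields 1331.

1331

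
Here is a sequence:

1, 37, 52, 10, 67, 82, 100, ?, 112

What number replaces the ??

Positions follow the repeating pattern ABB; grouping by letter gives 2 tracks.
Track A: 1, 10, 100 (a geometric progression (common ratio 10)).
Track B: 37, 52, 67, 82, ?, 112 (linear: a_n = 22 + 15·n).
Track B's pattern makes the blank 97.

97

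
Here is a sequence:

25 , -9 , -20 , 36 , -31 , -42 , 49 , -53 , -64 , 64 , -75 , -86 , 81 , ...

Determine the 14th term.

Positions follow the repeating pattern ABB; grouping by letter gives 2 tracks.
Track A is 25, 36, 49, 64, 81, which is perfect squares starting at 5².
Track B is -9, -20, -31, -42, -53, -64, -75, -86, which is subtracting 11 each time.
Term 14 comes from track B (its 9th entry): -97.

-97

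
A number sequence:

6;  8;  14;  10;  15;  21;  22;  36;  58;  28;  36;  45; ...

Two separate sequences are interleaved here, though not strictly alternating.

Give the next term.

94

Reading positions in blocks of 6 reveals the pattern AAABBB — 2 tracks woven together.
Track A: 6, 8, 14, 22, 36, 58 (Fibonacci-style (each term is the sum of the two before it)).
Track B: 10, 15, 21, 28, 36, 45 (triangular numbers n(n+1)/2 for n = 4, 5, …).
Position 13 → track A, term 7 = 94.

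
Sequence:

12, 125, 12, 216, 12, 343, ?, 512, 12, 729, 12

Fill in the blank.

12

Positions 1, 3, 5, … form one subsequence and positions 2, 4, 6, … form another.
Track A is 12, 12, 12, ?, 12, 12, which is always 12.
Track B is 125, 216, 343, 512, 729, which is the cubes 5³, 6³, 7³, ….
So the missing entry in track A is 12.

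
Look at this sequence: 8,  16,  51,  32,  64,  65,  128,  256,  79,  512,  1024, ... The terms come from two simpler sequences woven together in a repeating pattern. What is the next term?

93

Reading positions in blocks of 3 reveals the pattern AAB — 2 tracks woven together.
Stream A = 8, 16, 32, 64, 128, 256, 512, 1024: powers of 2.
Stream B = 51, 65, 79: arithmetic, step +14.
The 12th slot belongs to stream B; its 4th term is 93.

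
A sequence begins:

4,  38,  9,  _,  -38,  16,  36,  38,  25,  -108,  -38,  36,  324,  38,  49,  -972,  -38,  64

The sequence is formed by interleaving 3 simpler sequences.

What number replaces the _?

-12

Taking every 3rd term gives 3 separate tracks.
Track A: 4, ?, 36, -108, 324, -972 (geometric, ×-3 each step).
Track B: 38, -38, 38, -38, 38, -38 (the oscillation 38·(−1)^(n+1)).
Track C: 9, 16, 25, 36, 49, 64 (perfect squares starting at 3²).
Filling track A at index 2 by its rule yields -12.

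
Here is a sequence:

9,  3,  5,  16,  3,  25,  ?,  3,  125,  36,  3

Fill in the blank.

Split by position mod 3 into 3 tracks.
Track A: 9, 16, ?, 36 — the squares 3², 4², 5², ….
Track B: 3, 3, 3, 3 — constant 3.
Track C: 5, 25, 125 — powers 5^1, 5^2, 5^3, ….
The gap is track A's term 3; the rule gives 25.

25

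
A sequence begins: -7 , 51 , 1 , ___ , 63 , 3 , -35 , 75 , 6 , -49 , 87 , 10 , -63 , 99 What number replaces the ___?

-21

Read the sequence 3 terms at a time; column i is its own pattern.
Subsequence A: -7, ?, -35, -49, -63. Arithmetic with common difference −14.
Subsequence B: 51, 63, 75, 87, 99. Arithmetic with common difference +12.
Subsequence C: 1, 3, 6, 10. The triangular numbers T_1, T_2, ….
Filling subsequence A at index 2 by its rule yields -21.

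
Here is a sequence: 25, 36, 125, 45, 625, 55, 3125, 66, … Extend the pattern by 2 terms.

15625, 78

Split by position mod 2 into 2 tracks.
Subsequence A: 25, 125, 625, 3125 (powers of 5).
Subsequence B: 36, 45, 55, 66 (the triangular numbers T_8, T_9, …).
Position 9 falls in subsequence A as its term 5, giving 15625.
Position 10 falls in subsequence B as its term 5, giving 78.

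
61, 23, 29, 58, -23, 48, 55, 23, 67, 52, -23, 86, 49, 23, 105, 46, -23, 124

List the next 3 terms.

Read the sequence 3 terms at a time; column i is its own pattern.
Track A: 61, 58, 55, 52, 49, 46 — arithmetic with common difference −3.
Track B: 23, -23, 23, -23, 23, -23 — alternating ±23.
Track C: 29, 48, 67, 86, 105, 124 — linear: a_n = 10 + 19·n.
Position 19 → track A, term 7 = 43.
The 20th slot belongs to track B; its 7th term is 23.
The 21st slot belongs to track C; its 7th term is 143.

43, 23, 143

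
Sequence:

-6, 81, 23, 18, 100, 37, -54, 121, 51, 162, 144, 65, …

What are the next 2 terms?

-486, 169

Split by position mod 3 into 3 tracks.
Stream A is -6, 18, -54, 162, which is geometric with ratio -3.
Stream B is 81, 100, 121, 144, which is the squares 9², 10², 11², ….
Stream C is 23, 37, 51, 65, which is adding 14 each time.
Term 13 comes from stream A (its 5th entry): -486.
The 14th slot belongs to stream B; its 5th term is 169.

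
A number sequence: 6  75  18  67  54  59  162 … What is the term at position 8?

Positions 1, 3, 5, … form one subsequence and positions 2, 4, 6, … form another.
Track A = 6, 18, 54, 162: multiplying by 3 each time.
Track B = 75, 67, 59: arithmetic, step −8.
Position 8 → track B, term 4 = 51.

51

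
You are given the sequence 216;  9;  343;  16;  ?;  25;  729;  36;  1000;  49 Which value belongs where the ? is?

512

Positions 1, 3, 5, … form one subsequence and positions 2, 4, 6, … form another.
Stream A: 216, 343, ?, 729, 1000. Perfect cubes starting at 6³.
Stream B: 9, 16, 25, 36, 49. Perfect squares starting at 3².
Filling stream A at index 3 by its rule yields 512.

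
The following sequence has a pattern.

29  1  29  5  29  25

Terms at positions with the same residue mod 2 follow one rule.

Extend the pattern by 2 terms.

Positions 1, 3, 5, … form one subsequence and positions 2, 4, 6, … form another.
Track A = 29, 29, 29: always 29.
Track B = 1, 5, 25: successive powers of 5.
The 7th slot belongs to track A; its 4th term is 29.
Position 8 falls in track B as its term 4, giving 125.

29, 125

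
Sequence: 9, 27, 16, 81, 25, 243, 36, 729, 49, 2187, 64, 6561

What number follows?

81

Split by position mod 2 into 2 tracks.
Track A is 9, 16, 25, 36, 49, 64, which is consecutive squares n² from n = 3.
Track B is 27, 81, 243, 729, 2187, 6561, which is powers 3^3, 3^4, 3^5, ….
The 13th slot belongs to track A; its 7th term is 81.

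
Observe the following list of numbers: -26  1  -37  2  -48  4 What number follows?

-59

Odd-indexed and even-indexed terms follow separate rules.
Track A = -26, -37, -48: linear: a_n = -15 − 11·n.
Track B = 1, 2, 4: successive powers of 2.
Term 7 comes from track A (its 4th entry): -59.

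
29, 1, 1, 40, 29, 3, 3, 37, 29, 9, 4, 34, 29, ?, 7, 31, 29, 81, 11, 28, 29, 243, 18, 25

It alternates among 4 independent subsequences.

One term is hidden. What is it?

Taking every 4th term gives 4 separate tracks.
Track A = 29, 29, 29, 29, 29, 29: the constant sequence 29.
Track B = 1, 3, 9, ?, 81, 243: a geometric progression (common ratio 3).
Track C = 1, 3, 4, 7, 11, 18: Fibonacci-style (each term is the sum of the two before it).
Track D = 40, 37, 34, 31, 28, 25: subtracting 3 each time.
The gap is track B's term 4; the rule gives 27.

27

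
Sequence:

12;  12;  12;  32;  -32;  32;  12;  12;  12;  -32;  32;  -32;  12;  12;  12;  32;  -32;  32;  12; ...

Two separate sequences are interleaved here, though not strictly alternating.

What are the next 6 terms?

12, 12, -32, 32, -32, 12

Reading positions in blocks of 6 reveals the pattern AAABBB — 2 tracks woven together.
Stream A: 12, 12, 12, 12, 12, 12, 12, 12, 12, 12 — always 12.
Stream B: 32, -32, 32, -32, 32, -32, 32, -32, 32 — oscillating between 32 and -32.
Term 20 comes from stream A (its 11th entry): 12.
Position 21 → stream A, term 12 = 12.
The 22nd slot belongs to stream B; its 10th term is -32.
The 23rd slot belongs to stream B; its 11th term is 32.
Position 24 falls in stream B as its term 12, giving -32.
Term 25 comes from stream A (its 13th entry): 12.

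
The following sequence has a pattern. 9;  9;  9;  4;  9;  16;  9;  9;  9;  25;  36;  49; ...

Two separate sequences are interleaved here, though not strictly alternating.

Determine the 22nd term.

121

Reading positions in blocks of 6 reveals the pattern AAABBB — 2 tracks woven together.
Stream A is 9, 9, 9, 9, 9, 9, which is the constant sequence 9.
Stream B is 4, 9, 16, 25, 36, 49, which is the squares 2², 3², 4², ….
Position 22 falls in stream B as its term 10, giving 121.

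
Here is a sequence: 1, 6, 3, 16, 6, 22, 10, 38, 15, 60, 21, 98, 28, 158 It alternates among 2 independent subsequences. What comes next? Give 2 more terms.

36, 256

Taking every 2nd term gives 2 separate tracks.
Stream A: 1, 3, 6, 10, 15, 21, 28. Triangular numbers starting at T_1.
Stream B: 6, 16, 22, 38, 60, 98, 158. Each term equals the sum of the previous two.
Position 15 falls in stream A as its term 8, giving 36.
The 16th slot belongs to stream B; its 8th term is 256.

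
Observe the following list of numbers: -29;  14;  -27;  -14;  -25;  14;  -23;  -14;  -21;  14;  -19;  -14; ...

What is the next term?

Taking every 2nd term gives 2 separate tracks.
Track A is -29, -27, -25, -23, -21, -19, which is adding 2 each time.
Track B is 14, -14, 14, -14, 14, -14, which is oscillating between 14 and -14.
Term 13 comes from track A (its 7th entry): -17.

-17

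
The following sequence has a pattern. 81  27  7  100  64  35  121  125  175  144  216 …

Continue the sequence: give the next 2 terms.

Split by position mod 3: positions 1, 4, 7, … form one track, and each other residue class forms its own.
Stream A: 81, 100, 121, 144 — perfect squares starting at 9².
Stream B: 27, 64, 125, 216 — consecutive cubes n³ from n = 3.
Stream C: 7, 35, 175 — geometric, ×5 each step.
The 12th slot belongs to stream C; its 4th term is 875.
The 13th slot belongs to stream A; its 5th term is 169.

875, 169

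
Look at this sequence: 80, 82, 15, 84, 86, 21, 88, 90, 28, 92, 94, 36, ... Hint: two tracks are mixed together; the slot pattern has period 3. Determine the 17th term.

The slot pattern repeats as AAB (period 3), so there are 2 interleaved tracks.
Stream A: 80, 82, 84, 86, 88, 90, 92, 94 — adding 2 each time.
Stream B: 15, 21, 28, 36 — triangular numbers starting at T_5.
Position 17 → stream A, term 12 = 102.

102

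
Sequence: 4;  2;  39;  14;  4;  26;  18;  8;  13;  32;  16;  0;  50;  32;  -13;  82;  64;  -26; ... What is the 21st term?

Split by position mod 3 into 3 tracks.
Track A: 4, 14, 18, 32, 50, 82. A Fibonacci-like recurrence a_n = a_{n-1} + a_{n-2}.
Track B: 2, 4, 8, 16, 32, 64. Powers of 2.
Track C: 39, 26, 13, 0, -13, -26. Arithmetic with common difference −13.
Position 21 falls in track C as its term 7, giving -39.

-39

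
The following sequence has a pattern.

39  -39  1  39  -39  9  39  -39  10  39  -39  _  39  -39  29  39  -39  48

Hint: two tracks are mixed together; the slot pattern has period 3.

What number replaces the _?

Positions follow the repeating pattern AAB; grouping by letter gives 2 tracks.
Track A = 39, -39, 39, -39, 39, -39, 39, -39, 39, -39, 39, -39: the oscillation 39·(−1)^(n+1).
Track B = 1, 9, 10, ?, 29, 48: each term equals the sum of the previous two.
So the missing entry in track B is 19.

19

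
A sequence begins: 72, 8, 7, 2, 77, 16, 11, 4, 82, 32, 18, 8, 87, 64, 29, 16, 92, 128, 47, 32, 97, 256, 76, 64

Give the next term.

102

Read the sequence 4 terms at a time; column i is its own pattern.
Stream A: 72, 77, 82, 87, 92, 97 (linear: a_n = 67 + 5·n).
Stream B: 8, 16, 32, 64, 128, 256 (powers 2^3, 2^4, 2^5, …).
Stream C: 7, 11, 18, 29, 47, 76 (Fibonacci-style (each term is the sum of the two before it)).
Stream D: 2, 4, 8, 16, 32, 64 (a geometric progression (common ratio 2)).
Position 25 → stream A, term 7 = 102.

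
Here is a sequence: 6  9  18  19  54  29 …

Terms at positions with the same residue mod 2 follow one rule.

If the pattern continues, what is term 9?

Taking every 2nd term gives 2 separate tracks.
Track A: 6, 18, 54 (geometric with ratio 3).
Track B: 9, 19, 29 (arithmetic, step +10).
Position 9 → track A, term 5 = 486.

486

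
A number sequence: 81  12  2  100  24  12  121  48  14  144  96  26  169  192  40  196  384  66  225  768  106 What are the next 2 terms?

The terms cycle through 3 interleaved subsequences.
Subsequence A: 81, 100, 121, 144, 169, 196, 225. Perfect squares starting at 9².
Subsequence B: 12, 24, 48, 96, 192, 384, 768. Multiplying by 2 each time.
Subsequence C: 2, 12, 14, 26, 40, 66, 106. Each term equals the sum of the previous two.
Position 22 → subsequence A, term 8 = 256.
Position 23 falls in subsequence B as its term 8, giving 1536.

256, 1536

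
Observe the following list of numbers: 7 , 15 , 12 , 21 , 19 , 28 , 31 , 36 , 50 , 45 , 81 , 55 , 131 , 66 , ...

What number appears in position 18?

Taking every 2nd term gives 2 separate tracks.
Track A: 7, 12, 19, 31, 50, 81, 131 (each term equals the sum of the previous two).
Track B: 15, 21, 28, 36, 45, 55, 66 (the triangular numbers T_5, T_6, …).
The 18th slot belongs to track B; its 9th term is 91.

91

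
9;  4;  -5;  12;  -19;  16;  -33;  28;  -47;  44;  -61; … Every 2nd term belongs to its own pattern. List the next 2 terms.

72, -75

Split by position mod 2 into 2 tracks.
Track A: 9, -5, -19, -33, -47, -61 — linear: a_n = 23 − 14·n.
Track B: 4, 12, 16, 28, 44 — Fibonacci-style (each term is the sum of the two before it).
Term 12 comes from track B (its 6th entry): 72.
Position 13 → track A, term 7 = -75.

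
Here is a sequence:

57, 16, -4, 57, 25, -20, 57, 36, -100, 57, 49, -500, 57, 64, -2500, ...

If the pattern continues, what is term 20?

100

Taking every 3rd term gives 3 separate tracks.
Stream A = 57, 57, 57, 57, 57: always 57.
Stream B = 16, 25, 36, 49, 64: the squares 4², 5², 6², ….
Stream C = -4, -20, -100, -500, -2500: a geometric progression (common ratio 5).
The 20th slot belongs to stream B; its 7th term is 100.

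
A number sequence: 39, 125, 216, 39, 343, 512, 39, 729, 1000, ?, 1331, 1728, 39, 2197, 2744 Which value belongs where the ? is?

39

Positions follow the repeating pattern ABB; grouping by letter gives 2 tracks.
Track A is 39, 39, 39, ?, 39, which is constant 39.
Track B is 125, 216, 343, 512, 729, 1000, 1331, 1728, 2197, 2744, which is perfect cubes starting at 5³.
The gap is track A's term 4; the rule gives 39.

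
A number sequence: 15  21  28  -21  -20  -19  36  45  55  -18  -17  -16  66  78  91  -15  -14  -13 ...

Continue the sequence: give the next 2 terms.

Reading positions in blocks of 6 reveals the pattern AAABBB — 2 tracks woven together.
Track A: 15, 21, 28, 36, 45, 55, 66, 78, 91 — triangular numbers n(n+1)/2 for n = 5, 6, ….
Track B: -21, -20, -19, -18, -17, -16, -15, -14, -13 — adding 1 each time.
The 19th slot belongs to track A; its 10th term is 105.
The 20th slot belongs to track A; its 11th term is 120.

105, 120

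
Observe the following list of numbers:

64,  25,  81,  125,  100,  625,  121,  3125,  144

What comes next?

Taking every 2nd term gives 2 separate tracks.
Track A: 64, 81, 100, 121, 144 — the squares 8², 9², 10², ….
Track B: 25, 125, 625, 3125 — powers 5^2, 5^3, 5^4, ….
Position 10 → track B, term 5 = 15625.

15625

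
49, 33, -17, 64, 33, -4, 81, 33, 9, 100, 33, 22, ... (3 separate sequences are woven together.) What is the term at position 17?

The terms cycle through 3 interleaved subsequences.
Track A is 49, 64, 81, 100, which is the squares 7², 8², 9², ….
Track B is 33, 33, 33, 33, which is always 33.
Track C is -17, -4, 9, 22, which is arithmetic, step +13.
Position 17 → track B, term 6 = 33.

33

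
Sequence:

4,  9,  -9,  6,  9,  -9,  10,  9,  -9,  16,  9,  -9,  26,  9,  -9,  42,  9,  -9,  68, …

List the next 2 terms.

9, -9

Positions follow the repeating pattern ABB; grouping by letter gives 2 tracks.
Track A: 4, 6, 10, 16, 26, 42, 68 — Fibonacci-style (each term is the sum of the two before it).
Track B: 9, -9, 9, -9, 9, -9, 9, -9, 9, -9, 9, -9 — the oscillation 9·(−1)^(n+1).
Position 20 falls in track B as its term 13, giving 9.
The 21st slot belongs to track B; its 14th term is -9.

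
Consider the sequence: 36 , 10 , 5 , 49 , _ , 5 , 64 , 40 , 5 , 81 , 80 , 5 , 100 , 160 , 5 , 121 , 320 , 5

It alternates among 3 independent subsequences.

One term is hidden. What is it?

20

Split by position mod 3 into 3 tracks.
Subsequence A is 36, 49, 64, 81, 100, 121, which is the squares 6², 7², 8², ….
Subsequence B is 10, ?, 40, 80, 160, 320, which is multiplying by 2 each time.
Subsequence C is 5, 5, 5, 5, 5, 5, which is the constant sequence 5.
The gap is subsequence B's term 2; the rule gives 20.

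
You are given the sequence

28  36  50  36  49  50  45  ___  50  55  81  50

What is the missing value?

64

The terms cycle through 3 interleaved subsequences.
Stream A = 28, 36, 45, 55: triangular numbers starting at T_7.
Stream B = 36, 49, ?, 81: perfect squares starting at 6².
Stream C = 50, 50, 50, 50: always 50.
So the missing entry in stream B is 64.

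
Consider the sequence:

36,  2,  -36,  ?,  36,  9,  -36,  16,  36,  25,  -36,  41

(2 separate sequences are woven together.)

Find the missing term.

7

The terms cycle through 2 interleaved subsequences.
Track A = 36, -36, 36, -36, 36, -36: oscillating between 36 and -36.
Track B = 2, ?, 9, 16, 25, 41: each term equals the sum of the previous two.
Filling track B at index 2 by its rule yields 7.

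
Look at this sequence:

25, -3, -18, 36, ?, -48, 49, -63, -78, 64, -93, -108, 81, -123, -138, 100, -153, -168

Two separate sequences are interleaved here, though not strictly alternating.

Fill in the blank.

-33

The slot pattern repeats as ABB (period 3), so there are 2 interleaved tracks.
Subsequence A: 25, 36, 49, 64, 81, 100 — perfect squares starting at 5².
Subsequence B: -3, -18, ?, -48, -63, -78, -93, -108, -123, -138, -153, -168 — arithmetic, step −15.
So the missing entry in subsequence B is -33.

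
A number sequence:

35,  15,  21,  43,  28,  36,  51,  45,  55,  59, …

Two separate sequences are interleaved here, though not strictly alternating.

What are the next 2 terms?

66, 78

The slot pattern repeats as ABB (period 3), so there are 2 interleaved tracks.
Track A = 35, 43, 51, 59: arithmetic, step +8.
Track B = 15, 21, 28, 36, 45, 55: triangular numbers n(n+1)/2 for n = 5, 6, ….
Position 11 falls in track B as its term 7, giving 66.
Position 12 → track B, term 8 = 78.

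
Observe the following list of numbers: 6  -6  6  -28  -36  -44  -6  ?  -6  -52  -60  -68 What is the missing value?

6

Reading positions in blocks of 6 reveals the pattern AAABBB — 2 tracks woven together.
Track A: 6, -6, 6, -6, ?, -6. Oscillating between 6 and -6.
Track B: -28, -36, -44, -52, -60, -68. Subtracting 8 each time.
Filling track A at index 5 by its rule yields 6.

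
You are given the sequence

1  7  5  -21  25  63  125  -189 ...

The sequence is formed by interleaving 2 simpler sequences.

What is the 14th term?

Taking every 2nd term gives 2 separate tracks.
Track A: 1, 5, 25, 125 (successive powers of 5).
Track B: 7, -21, 63, -189 (geometric with ratio -3).
Term 14 comes from track B (its 7th entry): 5103.

5103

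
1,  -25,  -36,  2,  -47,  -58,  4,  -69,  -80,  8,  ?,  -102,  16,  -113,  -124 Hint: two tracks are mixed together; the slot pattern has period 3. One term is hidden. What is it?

-91

Reading positions in blocks of 3 reveals the pattern ABB — 2 tracks woven together.
Subsequence A is 1, 2, 4, 8, 16, which is successive powers of 2.
Subsequence B is -25, -36, -47, -58, -69, -80, ?, -102, -113, -124, which is arithmetic, step −11.
So the missing entry in subsequence B is -91.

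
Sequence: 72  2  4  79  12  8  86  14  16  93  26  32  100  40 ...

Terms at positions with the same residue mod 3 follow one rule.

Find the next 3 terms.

64, 107, 66

Read the sequence 3 terms at a time; column i is its own pattern.
Track A: 72, 79, 86, 93, 100. Linear: a_n = 65 + 7·n.
Track B: 2, 12, 14, 26, 40. Fibonacci-style (each term is the sum of the two before it).
Track C: 4, 8, 16, 32. Powers of 2.
Term 15 comes from track C (its 5th entry): 64.
The 16th slot belongs to track A; its 6th term is 107.
Position 17 falls in track B as its term 6, giving 66.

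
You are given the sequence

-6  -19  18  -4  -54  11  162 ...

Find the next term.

Split by position mod 2 into 2 tracks.
Track A: -6, 18, -54, 162. Geometric with ratio -3.
Track B: -19, -4, 11. Adding 15 each time.
Position 8 → track B, term 4 = 26.

26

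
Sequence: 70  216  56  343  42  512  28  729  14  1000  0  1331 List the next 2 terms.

Taking every 2nd term gives 2 separate tracks.
Track A: 70, 56, 42, 28, 14, 0. Linear: a_n = 84 − 14·n.
Track B: 216, 343, 512, 729, 1000, 1331. The cubes 6³, 7³, 8³, ….
Term 13 comes from track A (its 7th entry): -14.
The 14th slot belongs to track B; its 7th term is 1728.

-14, 1728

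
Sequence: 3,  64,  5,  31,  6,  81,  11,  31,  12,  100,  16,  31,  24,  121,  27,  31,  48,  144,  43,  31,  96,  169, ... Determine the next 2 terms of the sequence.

Split by position mod 4 into 4 tracks.
Subsequence A is 3, 6, 12, 24, 48, 96, which is a geometric progression (common ratio 2).
Subsequence B is 64, 81, 100, 121, 144, 169, which is perfect squares starting at 8².
Subsequence C is 5, 11, 16, 27, 43, which is each term equals the sum of the previous two.
Subsequence D is 31, 31, 31, 31, 31, which is the constant sequence 31.
Term 23 comes from subsequence C (its 6th entry): 70.
The 24th slot belongs to subsequence D; its 6th term is 31.

70, 31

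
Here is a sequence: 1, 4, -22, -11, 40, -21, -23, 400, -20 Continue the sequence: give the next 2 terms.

-35, 4000

Split by position mod 3 into 3 tracks.
Subsequence A = 1, -11, -23: linear: a_n = 13 − 12·n.
Subsequence B = 4, 40, 400: geometric with ratio 10.
Subsequence C = -22, -21, -20: linear: a_n = -23 + n.
Position 10 falls in subsequence A as its term 4, giving -35.
Position 11 → subsequence B, term 4 = 4000.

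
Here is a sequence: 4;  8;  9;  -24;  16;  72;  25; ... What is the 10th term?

648

The terms cycle through 2 interleaved subsequences.
Track A = 4, 9, 16, 25: perfect squares starting at 2².
Track B = 8, -24, 72: geometric with ratio -3.
Position 10 → track B, term 5 = 648.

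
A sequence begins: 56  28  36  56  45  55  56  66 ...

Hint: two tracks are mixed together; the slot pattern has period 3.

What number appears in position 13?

56

Reading positions in blocks of 3 reveals the pattern ABB — 2 tracks woven together.
Stream A: 56, 56, 56. The constant sequence 56.
Stream B: 28, 36, 45, 55, 66. Triangular numbers n(n+1)/2 for n = 7, 8, ….
The 13th slot belongs to stream A; its 5th term is 56.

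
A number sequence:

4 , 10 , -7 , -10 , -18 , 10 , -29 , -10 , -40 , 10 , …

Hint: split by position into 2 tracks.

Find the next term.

-51

Odd-indexed and even-indexed terms follow separate rules.
Stream A: 4, -7, -18, -29, -40 — arithmetic, step −11.
Stream B: 10, -10, 10, -10, 10 — oscillating between 10 and -10.
Position 11 falls in stream A as its term 6, giving -51.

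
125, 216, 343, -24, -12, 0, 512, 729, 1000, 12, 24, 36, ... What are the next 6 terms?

1331, 1728, 2197, 48, 60, 72

The slot pattern repeats as AAABBB (period 6), so there are 2 interleaved tracks.
Stream A: 125, 216, 343, 512, 729, 1000. Consecutive cubes n³ from n = 5.
Stream B: -24, -12, 0, 12, 24, 36. Arithmetic with common difference +12.
The 13th slot belongs to stream A; its 7th term is 1331.
Position 14 falls in stream A as its term 8, giving 1728.
The 15th slot belongs to stream A; its 9th term is 2197.
Term 16 comes from stream B (its 7th entry): 48.
Position 17 falls in stream B as its term 8, giving 60.
Position 18 falls in stream B as its term 9, giving 72.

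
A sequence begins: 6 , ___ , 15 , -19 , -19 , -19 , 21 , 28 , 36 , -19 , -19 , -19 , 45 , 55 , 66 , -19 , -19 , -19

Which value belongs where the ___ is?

10

Reading positions in blocks of 6 reveals the pattern AAABBB — 2 tracks woven together.
Subsequence A is 6, ?, 15, 21, 28, 36, 45, 55, 66, which is the triangular numbers T_3, T_4, ….
Subsequence B is -19, -19, -19, -19, -19, -19, -19, -19, -19, which is constant -19.
So the missing entry in subsequence A is 10.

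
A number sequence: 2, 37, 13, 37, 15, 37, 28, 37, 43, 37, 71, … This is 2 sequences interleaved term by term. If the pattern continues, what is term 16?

37

The terms cycle through 2 interleaved subsequences.
Track A is 2, 13, 15, 28, 43, 71, which is each term equals the sum of the previous two.
Track B is 37, 37, 37, 37, 37, which is constant 37.
The 16th slot belongs to track B; its 8th term is 37.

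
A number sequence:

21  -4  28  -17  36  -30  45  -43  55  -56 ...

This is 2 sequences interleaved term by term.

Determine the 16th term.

-95

Odd-indexed and even-indexed terms follow separate rules.
Stream A: 21, 28, 36, 45, 55 — the triangular numbers T_6, T_7, ….
Stream B: -4, -17, -30, -43, -56 — arithmetic, step −13.
Position 16 → stream B, term 8 = -95.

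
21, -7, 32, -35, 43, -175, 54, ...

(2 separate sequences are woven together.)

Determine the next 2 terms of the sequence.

-875, 65

Split by position mod 2 into 2 tracks.
Subsequence A: 21, 32, 43, 54. Adding 11 each time.
Subsequence B: -7, -35, -175. Multiplying by 5 each time.
The 8th slot belongs to subsequence B; its 4th term is -875.
Position 9 → subsequence A, term 5 = 65.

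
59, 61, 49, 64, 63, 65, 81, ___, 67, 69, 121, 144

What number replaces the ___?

The slot pattern repeats as AABB (period 4), so there are 2 interleaved tracks.
Track A: 59, 61, 63, 65, 67, 69. Arithmetic with common difference +2.
Track B: 49, 64, 81, ?, 121, 144. Perfect squares starting at 7².
Filling track B at index 4 by its rule yields 100.

100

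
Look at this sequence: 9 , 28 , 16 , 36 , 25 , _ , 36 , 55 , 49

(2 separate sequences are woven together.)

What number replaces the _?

Positions 1, 3, 5, … form one subsequence and positions 2, 4, 6, … form another.
Stream A is 9, 16, 25, 36, 49, which is perfect squares starting at 3².
Stream B is 28, 36, ?, 55, which is triangular numbers n(n+1)/2 for n = 7, 8, ….
Stream B's pattern makes the blank 45.

45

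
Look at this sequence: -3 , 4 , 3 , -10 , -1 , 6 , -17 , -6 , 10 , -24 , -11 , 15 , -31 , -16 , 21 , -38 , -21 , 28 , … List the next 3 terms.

-45, -26, 36

Split by position mod 3: positions 1, 4, 7, … form one track, and each other residue class forms its own.
Subsequence A: -3, -10, -17, -24, -31, -38 (arithmetic, step −7).
Subsequence B: 4, -1, -6, -11, -16, -21 (arithmetic with common difference −5).
Subsequence C: 3, 6, 10, 15, 21, 28 (triangular numbers starting at T_2).
Position 19 → subsequence A, term 7 = -45.
Term 20 comes from subsequence B (its 7th entry): -26.
Position 21 falls in subsequence C as its term 7, giving 36.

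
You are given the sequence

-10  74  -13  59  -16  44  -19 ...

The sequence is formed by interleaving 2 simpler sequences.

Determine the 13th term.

Positions 1, 3, 5, … form one subsequence and positions 2, 4, 6, … form another.
Track A = -10, -13, -16, -19: subtracting 3 each time.
Track B = 74, 59, 44: arithmetic with common difference −15.
Term 13 comes from track A (its 7th entry): -28.

-28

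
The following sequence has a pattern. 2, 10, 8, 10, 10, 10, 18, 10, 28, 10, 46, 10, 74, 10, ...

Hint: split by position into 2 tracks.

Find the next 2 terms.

120, 10

Positions 1, 3, 5, … form one subsequence and positions 2, 4, 6, … form another.
Stream A: 2, 8, 10, 18, 28, 46, 74 — a Fibonacci-like recurrence a_n = a_{n-1} + a_{n-2}.
Stream B: 10, 10, 10, 10, 10, 10, 10 — the constant sequence 10.
The 15th slot belongs to stream A; its 8th term is 120.
Position 16 falls in stream B as its term 8, giving 10.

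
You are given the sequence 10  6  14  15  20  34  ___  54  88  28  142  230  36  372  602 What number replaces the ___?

21

Reading positions in blocks of 3 reveals the pattern ABB — 2 tracks woven together.
Stream A: 10, 15, ?, 28, 36 (the triangular numbers T_4, T_5, …).
Stream B: 6, 14, 20, 34, 54, 88, 142, 230, 372, 602 (a Fibonacci-like recurrence a_n = a_{n-1} + a_{n-2}).
The gap is stream A's term 3; the rule gives 21.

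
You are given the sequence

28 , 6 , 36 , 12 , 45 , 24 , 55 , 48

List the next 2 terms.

66, 96

Positions 1, 3, 5, … form one subsequence and positions 2, 4, 6, … form another.
Track A is 28, 36, 45, 55, which is triangular numbers starting at T_7.
Track B is 6, 12, 24, 48, which is geometric, ×2 each step.
Position 9 → track A, term 5 = 66.
The 10th slot belongs to track B; its 5th term is 96.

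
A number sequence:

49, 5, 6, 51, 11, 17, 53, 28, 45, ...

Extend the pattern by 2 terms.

Positions follow the repeating pattern ABB; grouping by letter gives 2 tracks.
Track A: 49, 51, 53 — arithmetic with common difference +2.
Track B: 5, 6, 11, 17, 28, 45 — each term equals the sum of the previous two.
Term 10 comes from track A (its 4th entry): 55.
Position 11 → track B, term 7 = 73.

55, 73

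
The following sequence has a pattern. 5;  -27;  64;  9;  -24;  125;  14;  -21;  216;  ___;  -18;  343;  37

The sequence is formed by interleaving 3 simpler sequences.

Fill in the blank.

23

Split by position mod 3 into 3 tracks.
Track A is 5, 9, 14, ?, 37, which is each term equals the sum of the previous two.
Track B is -27, -24, -21, -18, which is linear: a_n = -30 + 3·n.
Track C is 64, 125, 216, 343, which is the cubes 4³, 5³, 6³, ….
Track A's pattern makes the blank 23.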